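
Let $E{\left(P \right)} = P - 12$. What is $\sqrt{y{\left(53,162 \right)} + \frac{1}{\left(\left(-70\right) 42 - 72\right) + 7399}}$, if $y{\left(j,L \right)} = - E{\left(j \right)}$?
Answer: $\frac{i \sqrt{789072142}}{4387} \approx 6.4031 i$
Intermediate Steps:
$E{\left(P \right)} = -12 + P$
$y{\left(j,L \right)} = 12 - j$ ($y{\left(j,L \right)} = - (-12 + j) = 12 - j$)
$\sqrt{y{\left(53,162 \right)} + \frac{1}{\left(\left(-70\right) 42 - 72\right) + 7399}} = \sqrt{\left(12 - 53\right) + \frac{1}{\left(\left(-70\right) 42 - 72\right) + 7399}} = \sqrt{\left(12 - 53\right) + \frac{1}{\left(-2940 - 72\right) + 7399}} = \sqrt{-41 + \frac{1}{-3012 + 7399}} = \sqrt{-41 + \frac{1}{4387}} = \sqrt{- \frac{179866}{4387}} = \frac{i \sqrt{789072142}}{4387}$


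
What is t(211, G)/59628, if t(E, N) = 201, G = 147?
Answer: 67/19876 ≈ 0.0033709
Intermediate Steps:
t(211, G)/59628 = 201/59628 = 201*(1/59628) = 67/19876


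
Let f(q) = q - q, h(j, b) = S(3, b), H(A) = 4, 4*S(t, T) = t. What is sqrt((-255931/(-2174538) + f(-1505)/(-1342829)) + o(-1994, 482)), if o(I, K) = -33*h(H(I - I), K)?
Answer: 7*I*sqrt(2377075556589)/2174538 ≈ 4.9631*I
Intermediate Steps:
S(t, T) = t/4
h(j, b) = 3/4 (h(j, b) = (1/4)*3 = 3/4)
f(q) = 0
o(I, K) = -99/4 (o(I, K) = -33*3/4 = -99/4)
sqrt((-255931/(-2174538) + f(-1505)/(-1342829)) + o(-1994, 482)) = sqrt((-255931/(-2174538) + 0/(-1342829)) - 99/4) = sqrt((-255931*(-1/2174538) + 0*(-1/1342829)) - 99/4) = sqrt((255931/2174538 + 0) - 99/4) = sqrt(255931/2174538 - 99/4) = sqrt(-107127769/4349076) = 7*I*sqrt(2377075556589)/2174538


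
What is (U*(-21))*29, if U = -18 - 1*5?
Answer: 14007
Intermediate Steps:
U = -23 (U = -18 - 5 = -23)
(U*(-21))*29 = -23*(-21)*29 = 483*29 = 14007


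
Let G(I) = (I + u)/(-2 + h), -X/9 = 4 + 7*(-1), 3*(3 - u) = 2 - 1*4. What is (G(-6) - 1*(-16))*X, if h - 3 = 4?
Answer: 2097/5 ≈ 419.40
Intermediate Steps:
h = 7 (h = 3 + 4 = 7)
u = 11/3 (u = 3 - (2 - 1*4)/3 = 3 - (2 - 4)/3 = 3 - ⅓*(-2) = 3 + ⅔ = 11/3 ≈ 3.6667)
X = 27 (X = -9*(4 + 7*(-1)) = -9*(4 - 7) = -9*(-3) = 27)
G(I) = 11/15 + I/5 (G(I) = (I + 11/3)/(-2 + 7) = (11/3 + I)/5 = (11/3 + I)*(⅕) = 11/15 + I/5)
(G(-6) - 1*(-16))*X = ((11/15 + (⅕)*(-6)) - 1*(-16))*27 = ((11/15 - 6/5) + 16)*27 = (-7/15 + 16)*27 = (233/15)*27 = 2097/5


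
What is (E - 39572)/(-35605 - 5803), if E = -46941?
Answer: 86513/41408 ≈ 2.0893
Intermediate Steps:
(E - 39572)/(-35605 - 5803) = (-46941 - 39572)/(-35605 - 5803) = -86513/(-41408) = -86513*(-1/41408) = 86513/41408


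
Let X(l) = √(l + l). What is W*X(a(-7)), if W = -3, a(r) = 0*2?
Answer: 0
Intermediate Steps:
a(r) = 0
X(l) = √2*√l (X(l) = √(2*l) = √2*√l)
W*X(a(-7)) = -3*√2*√0 = -3*√2*0 = -3*0 = 0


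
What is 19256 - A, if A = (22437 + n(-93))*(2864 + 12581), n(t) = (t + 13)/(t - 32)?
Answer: -1732650469/5 ≈ -3.4653e+8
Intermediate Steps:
n(t) = (13 + t)/(-32 + t)
A = 1732746749/5 (A = (22437 + (13 - 93)/(-32 - 93))*(2864 + 12581) = (22437 - 80/(-125))*15445 = (22437 - 1/125*(-80))*15445 = (22437 + 16/25)*15445 = (560941/25)*15445 = 1732746749/5 ≈ 3.4655e+8)
19256 - A = 19256 - 1*1732746749/5 = 19256 - 1732746749/5 = -1732650469/5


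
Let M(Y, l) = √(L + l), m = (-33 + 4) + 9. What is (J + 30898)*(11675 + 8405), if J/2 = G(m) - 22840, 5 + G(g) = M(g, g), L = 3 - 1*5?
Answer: -297023360 + 40160*I*√22 ≈ -2.9702e+8 + 1.8837e+5*I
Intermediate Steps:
m = -20 (m = -29 + 9 = -20)
L = -2 (L = 3 - 5 = -2)
M(Y, l) = √(-2 + l)
G(g) = -5 + √(-2 + g)
J = -45690 + 2*I*√22 (J = 2*((-5 + √(-2 - 20)) - 22840) = 2*((-5 + √(-22)) - 22840) = 2*((-5 + I*√22) - 22840) = 2*(-22845 + I*√22) = -45690 + 2*I*√22 ≈ -45690.0 + 9.3808*I)
(J + 30898)*(11675 + 8405) = ((-45690 + 2*I*√22) + 30898)*(11675 + 8405) = (-14792 + 2*I*√22)*20080 = -297023360 + 40160*I*√22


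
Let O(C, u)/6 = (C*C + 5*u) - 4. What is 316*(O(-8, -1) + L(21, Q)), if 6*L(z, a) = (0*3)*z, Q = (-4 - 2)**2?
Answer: 104280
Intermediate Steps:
Q = 36 (Q = (-6)**2 = 36)
O(C, u) = -24 + 6*C**2 + 30*u (O(C, u) = 6*((C*C + 5*u) - 4) = 6*((C**2 + 5*u) - 4) = 6*(-4 + C**2 + 5*u) = -24 + 6*C**2 + 30*u)
L(z, a) = 0 (L(z, a) = ((0*3)*z)/6 = (0*z)/6 = (1/6)*0 = 0)
316*(O(-8, -1) + L(21, Q)) = 316*((-24 + 6*(-8)**2 + 30*(-1)) + 0) = 316*((-24 + 6*64 - 30) + 0) = 316*((-24 + 384 - 30) + 0) = 316*(330 + 0) = 316*330 = 104280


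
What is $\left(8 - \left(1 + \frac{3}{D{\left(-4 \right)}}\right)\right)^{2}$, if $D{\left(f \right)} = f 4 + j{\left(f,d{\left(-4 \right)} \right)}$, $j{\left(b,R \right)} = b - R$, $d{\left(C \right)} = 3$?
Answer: $\frac{26896}{529} \approx 50.843$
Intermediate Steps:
$D{\left(f \right)} = -3 + 5 f$ ($D{\left(f \right)} = f 4 + \left(f - 3\right) = 4 f + \left(f - 3\right) = 4 f + \left(-3 + f\right) = -3 + 5 f$)
$\left(8 - \left(1 + \frac{3}{D{\left(-4 \right)}}\right)\right)^{2} = \left(8 - \left(1 + \frac{3}{-3 + 5 \left(-4\right)}\right)\right)^{2} = \left(8 - \left(1 + \frac{3}{-3 - 20}\right)\right)^{2} = \left(8 - \left(1 + \frac{3}{-23}\right)\right)^{2} = \left(8 - \frac{20}{23}\right)^{2} = \left(\frac{164}{23}\right)^{2} = \frac{26896}{529}$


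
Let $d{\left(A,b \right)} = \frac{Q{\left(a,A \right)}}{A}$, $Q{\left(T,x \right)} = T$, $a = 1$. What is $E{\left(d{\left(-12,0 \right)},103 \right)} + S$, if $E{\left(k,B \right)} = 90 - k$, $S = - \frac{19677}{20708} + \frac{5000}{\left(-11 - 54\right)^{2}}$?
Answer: $\frac{474114757}{5249478} \approx 90.317$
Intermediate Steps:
$d{\left(A,b \right)} = \frac{1}{A}$ ($d{\left(A,b \right)} = 1 \frac{1}{A} = \frac{1}{A}$)
$S = \frac{816187}{3499652}$ ($S = \left(-19677\right) \frac{1}{20708} + \frac{5000}{\left(-65\right)^{2}} = - \frac{19677}{20708} + \frac{5000}{4225} = - \frac{19677}{20708} + 5000 \cdot \frac{1}{4225} = - \frac{19677}{20708} + \frac{200}{169} = \frac{816187}{3499652} \approx 0.23322$)
$E{\left(d{\left(-12,0 \right)},103 \right)} + S = \left(90 - \frac{1}{-12}\right) + \frac{816187}{3499652} = \left(90 - - \frac{1}{12}\right) + \frac{816187}{3499652} = \left(90 + \frac{1}{12}\right) + \frac{816187}{3499652} = \frac{1081}{12} + \frac{816187}{3499652} = \frac{474114757}{5249478}$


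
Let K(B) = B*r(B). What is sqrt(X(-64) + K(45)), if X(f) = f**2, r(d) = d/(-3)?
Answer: sqrt(3421) ≈ 58.489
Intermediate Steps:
r(d) = -d/3 (r(d) = d*(-1/3) = -d/3)
K(B) = -B**2/3 (K(B) = B*(-B/3) = -B**2/3)
sqrt(X(-64) + K(45)) = sqrt((-64)**2 - 1/3*45**2) = sqrt(4096 - 1/3*2025) = sqrt(4096 - 675) = sqrt(3421)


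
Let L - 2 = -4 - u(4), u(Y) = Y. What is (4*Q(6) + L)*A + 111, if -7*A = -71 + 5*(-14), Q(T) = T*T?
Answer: 20235/7 ≈ 2890.7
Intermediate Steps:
Q(T) = T²
A = 141/7 (A = -(-71 + 5*(-14))/7 = -(-71 - 70)/7 = -⅐*(-141) = 141/7 ≈ 20.143)
L = -6 (L = 2 + (-4 - 1*4) = 2 + (-4 - 4) = 2 - 8 = -6)
(4*Q(6) + L)*A + 111 = (4*6² - 6)*(141/7) + 111 = (4*36 - 6)*(141/7) + 111 = (144 - 6)*(141/7) + 111 = 138*(141/7) + 111 = 19458/7 + 111 = 20235/7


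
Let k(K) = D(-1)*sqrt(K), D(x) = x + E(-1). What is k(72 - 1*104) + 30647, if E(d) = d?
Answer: 30647 - 8*I*sqrt(2) ≈ 30647.0 - 11.314*I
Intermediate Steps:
D(x) = -1 + x (D(x) = x - 1 = -1 + x)
k(K) = -2*sqrt(K) (k(K) = (-1 - 1)*sqrt(K) = -2*sqrt(K))
k(72 - 1*104) + 30647 = -2*sqrt(72 - 1*104) + 30647 = -2*sqrt(72 - 104) + 30647 = -8*I*sqrt(2) + 30647 = 30647 - 8*I*sqrt(2)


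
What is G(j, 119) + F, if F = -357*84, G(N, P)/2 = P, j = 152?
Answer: -29750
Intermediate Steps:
G(N, P) = 2*P
F = -29988
G(j, 119) + F = 2*119 - 29988 = 238 - 29988 = -29750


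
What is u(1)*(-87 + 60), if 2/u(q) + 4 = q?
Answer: 18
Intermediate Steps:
u(q) = 2/(-4 + q)
u(1)*(-87 + 60) = (2/(-4 + 1))*(-87 + 60) = (2/(-3))*(-27) = (2*(-⅓))*(-27) = -⅔*(-27) = 18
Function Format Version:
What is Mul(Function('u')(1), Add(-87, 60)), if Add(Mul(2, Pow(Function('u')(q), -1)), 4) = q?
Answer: 18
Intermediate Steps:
Function('u')(q) = Mul(2, Pow(Add(-4, q), -1))
Mul(Function('u')(1), Add(-87, 60)) = Mul(Mul(2, Pow(Add(-4, 1), -1)), Add(-87, 60)) = Mul(Mul(2, Pow(-3, -1)), -27) = Mul(Mul(2, Rational(-1, 3)), -27) = Mul(Rational(-2, 3), -27) = 18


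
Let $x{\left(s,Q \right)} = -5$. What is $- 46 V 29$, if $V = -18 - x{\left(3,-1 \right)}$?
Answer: $17342$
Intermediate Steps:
$V = -13$ ($V = -18 - -5 = -18 + 5 = -13$)
$- 46 V 29 = \left(-46\right) \left(-13\right) 29 = 598 \cdot 29 = 17342$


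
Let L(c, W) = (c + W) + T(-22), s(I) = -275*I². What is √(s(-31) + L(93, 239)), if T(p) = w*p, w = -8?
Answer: 7*I*√5383 ≈ 513.58*I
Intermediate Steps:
T(p) = -8*p
L(c, W) = 176 + W + c (L(c, W) = (c + W) - 8*(-22) = (W + c) + 176 = 176 + W + c)
√(s(-31) + L(93, 239)) = √(-275*(-31)² + (176 + 239 + 93)) = √(-275*961 + 508) = √(-264275 + 508) = √(-263767) = 7*I*√5383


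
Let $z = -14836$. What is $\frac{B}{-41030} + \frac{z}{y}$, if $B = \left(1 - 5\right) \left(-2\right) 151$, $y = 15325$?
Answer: $- \frac{62723368}{62878475} \approx -0.99753$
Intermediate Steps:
$B = 1208$ ($B = \left(-4\right) \left(-2\right) 151 = 8 \cdot 151 = 1208$)
$\frac{B}{-41030} + \frac{z}{y} = \frac{1208}{-41030} - \frac{14836}{15325} = 1208 \left(- \frac{1}{41030}\right) - \frac{14836}{15325} = - \frac{604}{20515} - \frac{14836}{15325} = - \frac{62723368}{62878475}$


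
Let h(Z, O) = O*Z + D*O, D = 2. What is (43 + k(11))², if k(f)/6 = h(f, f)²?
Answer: 15064371169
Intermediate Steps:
h(Z, O) = 2*O + O*Z (h(Z, O) = O*Z + 2*O = 2*O + O*Z)
k(f) = 6*f²*(2 + f)² (k(f) = 6*(f*(2 + f))² = 6*(f²*(2 + f)²) = 6*f²*(2 + f)²)
(43 + k(11))² = (43 + 6*11²*(2 + 11)²)² = (43 + 6*121*13²)² = (43 + 6*121*169)² = (43 + 122694)² = 122737² = 15064371169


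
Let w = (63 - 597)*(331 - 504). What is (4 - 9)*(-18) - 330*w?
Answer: -30485970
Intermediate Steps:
w = 92382 (w = -534*(-173) = 92382)
(4 - 9)*(-18) - 330*w = (4 - 9)*(-18) - 330*92382 = -5*(-18) - 30486060 = 90 - 30486060 = -30485970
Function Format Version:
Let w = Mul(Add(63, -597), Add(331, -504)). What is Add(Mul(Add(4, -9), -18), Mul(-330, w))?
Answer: -30485970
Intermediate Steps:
w = 92382 (w = Mul(-534, -173) = 92382)
Add(Mul(Add(4, -9), -18), Mul(-330, w)) = Add(Mul(Add(4, -9), -18), Mul(-330, 92382)) = Add(Mul(-5, -18), -30486060) = Add(90, -30486060) = -30485970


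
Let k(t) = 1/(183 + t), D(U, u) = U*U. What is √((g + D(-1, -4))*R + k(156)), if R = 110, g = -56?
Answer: I*√695271711/339 ≈ 77.782*I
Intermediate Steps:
D(U, u) = U²
√((g + D(-1, -4))*R + k(156)) = √((-56 + (-1)²)*110 + 1/(183 + 156)) = √((-56 + 1)*110 + 1/339) = √(-55*110 + 1/339) = √(-6050 + 1/339) = √(-2050949/339) = I*√695271711/339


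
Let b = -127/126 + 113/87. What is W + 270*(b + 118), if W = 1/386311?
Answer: 2504657026478/78421133 ≈ 31939.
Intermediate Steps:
b = 1063/3654 (b = -127*1/126 + 113*(1/87) = -127/126 + 113/87 = 1063/3654 ≈ 0.29091)
W = 1/386311 ≈ 2.5886e-6
W + 270*(b + 118) = 1/386311 + 270*(1063/3654 + 118) = 1/386311 + 270*(432235/3654) = 1/386311 + 6483525/203 = 2504657026478/78421133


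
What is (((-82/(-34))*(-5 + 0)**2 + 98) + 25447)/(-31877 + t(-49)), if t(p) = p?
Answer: -217645/271371 ≈ -0.80202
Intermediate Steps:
(((-82/(-34))*(-5 + 0)**2 + 98) + 25447)/(-31877 + t(-49)) = (((-82/(-34))*(-5 + 0)**2 + 98) + 25447)/(-31877 - 49) = ((-82*(-1/34)*(-5)**2 + 98) + 25447)/(-31926) = (((41/17)*25 + 98) + 25447)*(-1/31926) = ((1025/17 + 98) + 25447)*(-1/31926) = (2691/17 + 25447)*(-1/31926) = (435290/17)*(-1/31926) = -217645/271371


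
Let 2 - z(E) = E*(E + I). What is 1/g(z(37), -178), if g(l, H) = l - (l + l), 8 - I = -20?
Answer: 1/2403 ≈ 0.00041615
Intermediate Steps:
I = 28 (I = 8 - 1*(-20) = 8 + 20 = 28)
z(E) = 2 - E*(28 + E) (z(E) = 2 - E*(E + 28) = 2 - E*(28 + E))
g(l, H) = -l (g(l, H) = l - 2*l = -l)
1/g(z(37), -178) = 1/(-(2 - 1*37**2 - 28*37)) = 1/(-(2 - 1*1369 - 1036)) = 1/(-(2 - 1369 - 1036)) = 1/(-1*(-2403)) = 1/2403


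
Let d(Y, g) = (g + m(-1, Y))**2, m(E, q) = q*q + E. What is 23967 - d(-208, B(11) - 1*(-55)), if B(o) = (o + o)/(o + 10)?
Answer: -827543520553/441 ≈ -1.8765e+9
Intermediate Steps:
m(E, q) = E + q**2 (m(E, q) = q**2 + E = E + q**2)
B(o) = 2*o/(10 + o) (B(o) = (2*o)/(10 + o) = 2*o/(10 + o))
d(Y, g) = (-1 + g + Y**2)**2 (d(Y, g) = (g + (-1 + Y**2))**2 = (-1 + g + Y**2)**2)
23967 - d(-208, B(11) - 1*(-55)) = 23967 - (-1 + (2*11/(10 + 11) - 1*(-55)) + (-208)**2)**2 = 23967 - (-1 + (2*11/21 + 55) + 43264)**2 = 23967 - (-1 + (2*11*(1/21) + 55) + 43264)**2 = 23967 - (-1 + (22/21 + 55) + 43264)**2 = 23967 - (-1 + 1177/21 + 43264)**2 = 23967 - (909700/21)**2 = 23967 - 1*827554090000/441 = 23967 - 827554090000/441 = -827543520553/441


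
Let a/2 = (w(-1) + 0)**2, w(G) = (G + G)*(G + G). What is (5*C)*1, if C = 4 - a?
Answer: -140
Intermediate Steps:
w(G) = 4*G**2 (w(G) = (2*G)*(2*G) = 4*G**2)
a = 32 (a = 2*(4*(-1)**2 + 0)**2 = 2*(4*1 + 0)**2 = 2*(4 + 0)**2 = 2*4**2 = 2*16 = 32)
C = -28 (C = 4 - 1*32 = 4 - 32 = -28)
(5*C)*1 = (5*(-28))*1 = -140*1 = -140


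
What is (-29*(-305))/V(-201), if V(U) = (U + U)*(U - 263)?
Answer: 305/6432 ≈ 0.047419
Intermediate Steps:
V(U) = 2*U*(-263 + U) (V(U) = (2*U)*(-263 + U) = 2*U*(-263 + U))
(-29*(-305))/V(-201) = (-29*(-305))/((2*(-201)*(-263 - 201))) = 8845/((2*(-201)*(-464))) = 8845/186528 = 8845*(1/186528) = 305/6432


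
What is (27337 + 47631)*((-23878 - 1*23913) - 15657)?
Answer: -4756569664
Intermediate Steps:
(27337 + 47631)*((-23878 - 1*23913) - 15657) = 74968*((-23878 - 23913) - 15657) = 74968*(-47791 - 15657) = 74968*(-63448) = -4756569664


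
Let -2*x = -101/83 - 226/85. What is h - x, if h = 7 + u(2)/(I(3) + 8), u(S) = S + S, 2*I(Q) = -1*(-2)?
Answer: 699283/126990 ≈ 5.5066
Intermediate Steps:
I(Q) = 1 (I(Q) = (-1*(-2))/2 = (1/2)*2 = 1)
u(S) = 2*S
x = 27343/14110 (x = -(-101/83 - 226/85)/2 = -1/2*(-27343/7055) = 27343/14110 ≈ 1.9378)
h = 67/9 (h = 7 + (2*2)/(1 + 8) = 7 + 4/9 = 67/9 ≈ 7.4444)
h - x = 67/9 - 1*27343/14110 = 67/9 - 27343/14110 = 699283/126990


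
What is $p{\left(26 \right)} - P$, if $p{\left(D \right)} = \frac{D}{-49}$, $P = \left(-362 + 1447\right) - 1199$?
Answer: $\frac{5560}{49} \approx 113.47$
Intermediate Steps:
$P = -114$ ($P = 1085 - 1199 = -114$)
$p{\left(D \right)} = - \frac{D}{49}$ ($p{\left(D \right)} = D \left(- \frac{1}{49}\right) = - \frac{D}{49}$)
$p{\left(26 \right)} - P = \left(- \frac{1}{49}\right) 26 - -114 = - \frac{26}{49} + 114 = \frac{5560}{49}$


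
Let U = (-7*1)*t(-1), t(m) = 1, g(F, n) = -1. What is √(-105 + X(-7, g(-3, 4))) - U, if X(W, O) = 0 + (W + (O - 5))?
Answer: 7 + I*√118 ≈ 7.0 + 10.863*I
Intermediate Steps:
X(W, O) = -5 + O + W (X(W, O) = 0 + (W + (-5 + O)) = 0 + (-5 + O + W) = -5 + O + W)
U = -7 (U = -7*1*1 = -7*1 = -7)
√(-105 + X(-7, g(-3, 4))) - U = √(-105 + (-5 - 1 - 7)) - 1*(-7) = √(-105 - 13) + 7 = √(-118) + 7 = I*√118 + 7 = 7 + I*√118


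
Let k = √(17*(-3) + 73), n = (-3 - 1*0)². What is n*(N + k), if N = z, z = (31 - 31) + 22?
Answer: 198 + 9*√22 ≈ 240.21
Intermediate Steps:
z = 22 (z = 0 + 22 = 22)
N = 22
n = 9 (n = (-3 + 0)² = (-3)² = 9)
k = √22 (k = √(-51 + 73) = √22 ≈ 4.6904)
n*(N + k) = 9*(22 + √22) = 198 + 9*√22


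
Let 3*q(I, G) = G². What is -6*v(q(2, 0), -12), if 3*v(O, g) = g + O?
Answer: 24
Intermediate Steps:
q(I, G) = G²/3
v(O, g) = O/3 + g/3 (v(O, g) = (g + O)/3 = (O + g)/3 = O/3 + g/3)
-6*v(q(2, 0), -12) = -6*(((⅓)*0²)/3 + (⅓)*(-12)) = -6*(((⅓)*0)/3 - 4) = -6*((⅓)*0 - 4) = -6*(0 - 4) = -6*(-4) = 24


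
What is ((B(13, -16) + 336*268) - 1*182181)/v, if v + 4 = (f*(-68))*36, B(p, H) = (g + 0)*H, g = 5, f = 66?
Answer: 92213/161572 ≈ 0.57072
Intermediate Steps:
B(p, H) = 5*H (B(p, H) = (5 + 0)*H = 5*H)
v = -161572 (v = -4 + (66*(-68))*36 = -4 - 4488*36 = -4 - 161568 = -161572)
((B(13, -16) + 336*268) - 1*182181)/v = ((5*(-16) + 336*268) - 1*182181)/(-161572) = ((-80 + 90048) - 182181)*(-1/161572) = (89968 - 182181)*(-1/161572) = -92213*(-1/161572) = 92213/161572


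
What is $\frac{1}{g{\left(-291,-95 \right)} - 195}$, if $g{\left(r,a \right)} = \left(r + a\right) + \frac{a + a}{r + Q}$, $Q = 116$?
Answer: $- \frac{35}{20297} \approx -0.0017244$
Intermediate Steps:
$g{\left(r,a \right)} = a + r + \frac{2 a}{116 + r}$ ($g{\left(r,a \right)} = \left(r + a\right) + \frac{a + a}{r + 116} = \left(a + r\right) + \frac{2 a}{116 + r} = a + r + \frac{2 a}{116 + r}$)
$\frac{1}{g{\left(-291,-95 \right)} - 195} = \frac{1}{\frac{\left(-291\right)^{2} + 116 \left(-291\right) + 118 \left(-95\right) - -27645}{116 - 291} - 195} = \frac{1}{\frac{84681 - 33756 - 11210 + 27645}{-175} - 195} = \frac{1}{\left(- \frac{1}{175}\right) 67360 - 195} = \frac{1}{- \frac{13472}{35} - 195} = \frac{1}{- \frac{20297}{35}} = - \frac{35}{20297}$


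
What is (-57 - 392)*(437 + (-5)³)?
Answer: -140088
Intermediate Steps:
(-57 - 392)*(437 + (-5)³) = -449*(437 - 125) = -449*312 = -140088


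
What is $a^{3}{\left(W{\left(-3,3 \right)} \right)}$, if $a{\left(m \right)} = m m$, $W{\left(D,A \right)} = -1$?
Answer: $1$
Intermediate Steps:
$a{\left(m \right)} = m^{2}$
$a^{3}{\left(W{\left(-3,3 \right)} \right)} = \left(\left(-1\right)^{2}\right)^{3} = 1^{3} = 1$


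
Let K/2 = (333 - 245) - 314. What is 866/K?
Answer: -433/226 ≈ -1.9159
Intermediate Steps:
K = -452 (K = 2*((333 - 245) - 314) = 2*(88 - 314) = 2*(-226) = -452)
866/K = 866/(-452) = 866*(-1/452) = -433/226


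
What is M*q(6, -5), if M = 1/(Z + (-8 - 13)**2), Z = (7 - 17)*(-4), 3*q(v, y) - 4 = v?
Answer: 10/1443 ≈ 0.0069300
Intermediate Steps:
q(v, y) = 4/3 + v/3
Z = 40 (Z = -10*(-4) = 40)
M = 1/481 (M = 1/(40 + (-8 - 13)**2) = 1/(40 + (-21)**2) = 1/(40 + 441) = 1/481 ≈ 0.0020790)
M*q(6, -5) = (4/3 + (1/3)*6)/481 = (4/3 + 2)/481 = (1/481)*(10/3) = 10/1443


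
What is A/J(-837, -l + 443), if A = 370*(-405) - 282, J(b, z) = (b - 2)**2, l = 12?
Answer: -150132/703921 ≈ -0.21328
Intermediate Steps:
J(b, z) = (-2 + b)**2
A = -150132 (A = -149850 - 282 = -150132)
A/J(-837, -l + 443) = -150132/(-2 - 837)**2 = -150132/((-839)**2) = -150132/703921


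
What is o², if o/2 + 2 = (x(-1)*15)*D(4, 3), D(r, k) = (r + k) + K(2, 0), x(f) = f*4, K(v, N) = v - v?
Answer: 712336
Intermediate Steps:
K(v, N) = 0
x(f) = 4*f
D(r, k) = k + r (D(r, k) = (r + k) + 0 = (k + r) + 0 = k + r)
o = -844 (o = -4 + 2*(((4*(-1))*15)*(3 + 4)) = -4 + 2*(-4*15*7) = -4 + 2*(-60*7) = -4 + 2*(-420) = -4 - 840 = -844)
o² = (-844)² = 712336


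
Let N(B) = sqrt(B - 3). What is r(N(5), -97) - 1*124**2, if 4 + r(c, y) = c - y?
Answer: -15283 + sqrt(2) ≈ -15282.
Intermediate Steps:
N(B) = sqrt(-3 + B)
r(c, y) = -4 + c - y (r(c, y) = -4 + (c - y) = -4 + c - y)
r(N(5), -97) - 1*124**2 = (-4 + sqrt(-3 + 5) - 1*(-97)) - 1*124**2 = (-4 + sqrt(2) + 97) - 1*15376 = (93 + sqrt(2)) - 15376 = -15283 + sqrt(2)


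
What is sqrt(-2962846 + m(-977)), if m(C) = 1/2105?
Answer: I*sqrt(13128444695045)/2105 ≈ 1721.3*I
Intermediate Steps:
m(C) = 1/2105
sqrt(-2962846 + m(-977)) = sqrt(-2962846 + 1/2105) = sqrt(-6236790829/2105) = I*sqrt(13128444695045)/2105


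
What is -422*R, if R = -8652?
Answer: 3651144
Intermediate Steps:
-422*R = -422*(-8652) = 3651144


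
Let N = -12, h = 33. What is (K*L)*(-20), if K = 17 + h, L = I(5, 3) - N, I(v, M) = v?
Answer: -17000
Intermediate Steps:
L = 17 (L = 5 - 1*(-12) = 5 + 12 = 17)
K = 50 (K = 17 + 33 = 50)
(K*L)*(-20) = (50*17)*(-20) = 850*(-20) = -17000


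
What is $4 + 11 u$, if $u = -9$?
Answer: $-95$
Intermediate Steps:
$4 + 11 u = 4 + 11 \left(-9\right) = 4 - 99 = -95$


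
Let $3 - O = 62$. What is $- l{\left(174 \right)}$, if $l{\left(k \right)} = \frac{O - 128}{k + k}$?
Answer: $\frac{187}{348} \approx 0.53736$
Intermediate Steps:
$O = -59$ ($O = 3 - 62 = -59$)
$l{\left(k \right)} = - \frac{187}{2 k}$ ($l{\left(k \right)} = \frac{-59 - 128}{k + k} = - \frac{187}{2 k}$)
$- l{\left(174 \right)} = - \frac{-187}{2 \cdot 174} = \left(-1\right) \left(- \frac{187}{348}\right) = \frac{187}{348}$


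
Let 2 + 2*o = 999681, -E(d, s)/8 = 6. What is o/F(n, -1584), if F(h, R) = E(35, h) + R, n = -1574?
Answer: -999679/3264 ≈ -306.27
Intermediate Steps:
E(d, s) = -48 (E(d, s) = -8*6 = -48)
o = 999679/2 (o = -1 + (½)*999681 = -1 + 999681/2 = 999679/2 ≈ 4.9984e+5)
F(h, R) = -48 + R
o/F(n, -1584) = 999679/(2*(-48 - 1584)) = (999679/2)/(-1632) = (999679/2)*(-1/1632) = -999679/3264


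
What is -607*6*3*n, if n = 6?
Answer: -65556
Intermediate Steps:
-607*6*3*n = -607*6*3*6 = -10926*6 = -607*108 = -65556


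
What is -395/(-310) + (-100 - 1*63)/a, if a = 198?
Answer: 1384/3069 ≈ 0.45096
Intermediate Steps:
-395/(-310) + (-100 - 1*63)/a = -395/(-310) + (-100 - 1*63)/198 = -395*(-1/310) + (-100 - 63)*(1/198) = 79/62 - 163*1/198 = 79/62 - 163/198 = 1384/3069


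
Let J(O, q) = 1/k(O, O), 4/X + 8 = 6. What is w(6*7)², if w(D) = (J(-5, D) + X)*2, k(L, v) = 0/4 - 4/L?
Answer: 9/4 ≈ 2.2500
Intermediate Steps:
X = -2 (X = 4/(-8 + 6) = 4/(-2) = 4*(-½) = -2)
k(L, v) = -4/L (k(L, v) = 0*(¼) - 4/L = 0 - 4/L = -4/L)
J(O, q) = -O/4 (J(O, q) = 1/(-4/O) = -O/4)
w(D) = -3/2 (w(D) = (-¼*(-5) - 2)*2 = (5/4 - 2)*2 = -¾*2 = -3/2)
w(6*7)² = (-3/2)² = 9/4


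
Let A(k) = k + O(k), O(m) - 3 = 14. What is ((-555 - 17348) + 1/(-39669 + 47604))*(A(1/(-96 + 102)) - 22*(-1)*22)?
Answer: -213587667064/23805 ≈ -8.9724e+6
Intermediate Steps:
O(m) = 17 (O(m) = 3 + 14 = 17)
A(k) = 17 + k (A(k) = k + 17 = 17 + k)
((-555 - 17348) + 1/(-39669 + 47604))*(A(1/(-96 + 102)) - 22*(-1)*22) = ((-555 - 17348) + 1/(-39669 + 47604))*((17 + 1/(-96 + 102)) - 22*(-1)*22) = (-17903 + 1/7935)*((17 + 1/6) + 22*22) = (-17903 + 1/7935)*((17 + ⅙) + 484) = -142060304*(103/6 + 484)/7935 = -142060304/7935*3007/6 = -213587667064/23805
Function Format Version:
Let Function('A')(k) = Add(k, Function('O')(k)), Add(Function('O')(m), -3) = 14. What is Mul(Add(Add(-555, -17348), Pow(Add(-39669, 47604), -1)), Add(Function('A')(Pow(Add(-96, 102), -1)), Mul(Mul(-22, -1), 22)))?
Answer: Rational(-213587667064, 23805) ≈ -8.9724e+6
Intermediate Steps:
Function('O')(m) = 17 (Function('O')(m) = Add(3, 14) = 17)
Function('A')(k) = Add(17, k) (Function('A')(k) = Add(k, 17) = Add(17, k))
Mul(Add(Add(-555, -17348), Pow(Add(-39669, 47604), -1)), Add(Function('A')(Pow(Add(-96, 102), -1)), Mul(Mul(-22, -1), 22))) = Mul(Add(Add(-555, -17348), Pow(Add(-39669, 47604), -1)), Add(Add(17, Pow(Add(-96, 102), -1)), Mul(Mul(-22, -1), 22))) = Mul(Add(-17903, Pow(7935, -1)), Add(Add(17, Pow(6, -1)), Mul(22, 22))) = Mul(Add(-17903, Rational(1, 7935)), Add(Add(17, Rational(1, 6)), 484)) = Mul(Rational(-142060304, 7935), Add(Rational(103, 6), 484)) = Mul(Rational(-142060304, 7935), Rational(3007, 6)) = Rational(-213587667064, 23805)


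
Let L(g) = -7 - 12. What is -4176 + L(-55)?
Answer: -4195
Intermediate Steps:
L(g) = -19
-4176 + L(-55) = -4176 - 19 = -4195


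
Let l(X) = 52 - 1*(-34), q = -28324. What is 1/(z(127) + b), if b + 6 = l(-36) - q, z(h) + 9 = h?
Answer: 1/28522 ≈ 3.5061e-5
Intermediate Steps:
z(h) = -9 + h
l(X) = 86 (l(X) = 52 + 34 = 86)
b = 28404 (b = -6 + (86 - 1*(-28324)) = -6 + (86 + 28324) = -6 + 28410 = 28404)
1/(z(127) + b) = 1/((-9 + 127) + 28404) = 1/(118 + 28404) = 1/28522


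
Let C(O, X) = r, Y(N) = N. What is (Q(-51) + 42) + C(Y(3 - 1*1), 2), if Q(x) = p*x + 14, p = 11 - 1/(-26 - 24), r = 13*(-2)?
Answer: -26601/50 ≈ -532.02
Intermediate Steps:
r = -26
p = 551/50 (p = 11 - 1/(-50) = 11 - 1*(-1/50) = 11 + 1/50 = 551/50 ≈ 11.020)
C(O, X) = -26
Q(x) = 14 + 551*x/50 (Q(x) = 551*x/50 + 14 = 14 + 551*x/50)
(Q(-51) + 42) + C(Y(3 - 1*1), 2) = ((14 + (551/50)*(-51)) + 42) - 26 = ((14 - 28101/50) + 42) - 26 = (-27401/50 + 42) - 26 = -25301/50 - 26 = -26601/50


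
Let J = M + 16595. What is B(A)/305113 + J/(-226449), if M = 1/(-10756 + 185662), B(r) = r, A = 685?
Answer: -858479343684133/12084698705803722 ≈ -0.071038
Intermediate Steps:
M = 1/174906 ≈ 5.7174e-6
J = 2902565071/174906 (J = 1/174906 + 16595 = 2902565071/174906 ≈ 16595.)
B(A)/305113 + J/(-226449) = 685/305113 + (2902565071/174906)/(-226449) = 685*(1/305113) + (2902565071/174906)*(-1/226449) = 685/305113 - 2902565071/39607288794 = -858479343684133/12084698705803722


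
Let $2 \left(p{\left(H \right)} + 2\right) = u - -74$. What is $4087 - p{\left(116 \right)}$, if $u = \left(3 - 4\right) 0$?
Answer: $4052$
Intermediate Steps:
$u = 0$ ($u = \left(-1\right) 0 = 0$)
$p{\left(H \right)} = 35$ ($p{\left(H \right)} = -2 + \frac{0 - -74}{2} = -2 + \frac{0 + 74}{2} = -2 + \frac{1}{2} \cdot 74 = -2 + 37 = 35$)
$4087 - p{\left(116 \right)} = 4087 - 35 = 4052$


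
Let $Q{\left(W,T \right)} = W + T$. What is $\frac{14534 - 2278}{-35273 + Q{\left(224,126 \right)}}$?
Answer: $- \frac{12256}{34923} \approx -0.35094$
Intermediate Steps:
$Q{\left(W,T \right)} = T + W$
$\frac{14534 - 2278}{-35273 + Q{\left(224,126 \right)}} = \frac{14534 - 2278}{-35273 + \left(126 + 224\right)} = \frac{12256}{-35273 + 350} = \frac{12256}{-34923} = 12256 \left(- \frac{1}{34923}\right) = - \frac{12256}{34923}$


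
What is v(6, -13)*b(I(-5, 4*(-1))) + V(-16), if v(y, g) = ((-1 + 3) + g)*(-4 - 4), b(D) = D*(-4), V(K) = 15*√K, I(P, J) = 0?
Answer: 60*I ≈ 60.0*I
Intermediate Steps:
b(D) = -4*D
v(y, g) = -16 - 8*g (v(y, g) = (2 + g)*(-8) = -16 - 8*g)
v(6, -13)*b(I(-5, 4*(-1))) + V(-16) = (-16 - 8*(-13))*(-4*0) + 15*√(-16) = (-16 + 104)*0 + 15*(4*I) = 88*0 + 60*I = 0 + 60*I = 60*I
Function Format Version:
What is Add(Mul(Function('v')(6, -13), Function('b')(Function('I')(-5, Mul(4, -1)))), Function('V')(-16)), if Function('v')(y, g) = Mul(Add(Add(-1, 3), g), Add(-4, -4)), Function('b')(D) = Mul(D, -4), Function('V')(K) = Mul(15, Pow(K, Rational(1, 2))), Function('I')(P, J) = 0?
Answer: Mul(60, I) ≈ Mul(60.000, I)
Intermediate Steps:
Function('b')(D) = Mul(-4, D)
Function('v')(y, g) = Add(-16, Mul(-8, g)) (Function('v')(y, g) = Mul(Add(2, g), -8) = Add(-16, Mul(-8, g)))
Add(Mul(Function('v')(6, -13), Function('b')(Function('I')(-5, Mul(4, -1)))), Function('V')(-16)) = Add(Mul(Add(-16, Mul(-8, -13)), Mul(-4, 0)), Mul(15, Pow(-16, Rational(1, 2)))) = Add(Mul(Add(-16, 104), 0), Mul(15, Mul(4, I))) = Add(Mul(88, 0), Mul(60, I)) = Add(0, Mul(60, I)) = Mul(60, I)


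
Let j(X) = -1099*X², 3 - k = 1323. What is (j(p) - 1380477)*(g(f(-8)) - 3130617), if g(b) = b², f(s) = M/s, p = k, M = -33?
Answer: 383942407546518723/64 ≈ 5.9991e+15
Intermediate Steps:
k = -1320 (k = 3 - 1*1323 = 3 - 1323 = -1320)
p = -1320
f(s) = -33/s
(j(p) - 1380477)*(g(f(-8)) - 3130617) = (-1099*(-1320)² - 1380477)*((-33/(-8))² - 3130617) = (-1099*1742400 - 1380477)*((-33*(-⅛))² - 3130617) = (-1914897600 - 1380477)*((33/8)² - 3130617) = -1916278077*(1089/64 - 3130617) = -1916278077*(-200358399/64) = 383942407546518723/64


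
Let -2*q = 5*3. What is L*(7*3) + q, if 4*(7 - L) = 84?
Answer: -603/2 ≈ -301.50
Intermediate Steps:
L = -14 (L = 7 - ¼*84 = 7 - 21 = -14)
q = -15/2 (q = -5*3/2 = -½*15 = -15/2 ≈ -7.5000)
L*(7*3) + q = -98*3 - 15/2 = -14*21 - 15/2 = -294 - 15/2 = -603/2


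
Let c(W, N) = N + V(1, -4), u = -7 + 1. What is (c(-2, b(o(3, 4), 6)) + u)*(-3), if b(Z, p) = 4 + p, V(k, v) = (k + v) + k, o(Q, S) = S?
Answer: -6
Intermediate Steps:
V(k, v) = v + 2*k
u = -6
c(W, N) = -2 + N (c(W, N) = N + (-4 + 2*1) = N + (-4 + 2) = N - 2 = -2 + N)
(c(-2, b(o(3, 4), 6)) + u)*(-3) = ((-2 + (4 + 6)) - 6)*(-3) = ((-2 + 10) - 6)*(-3) = (8 - 6)*(-3) = 2*(-3) = -6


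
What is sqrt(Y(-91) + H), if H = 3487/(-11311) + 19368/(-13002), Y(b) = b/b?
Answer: 10*I*sqrt(4793677481901)/24510937 ≈ 0.89325*I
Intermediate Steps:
Y(b) = 1
H = -44068237/24510937 (H = 3487*(-1/11311) + 19368*(-1/13002) = -3487/11311 - 3228/2167 = -44068237/24510937 ≈ -1.7979)
sqrt(Y(-91) + H) = sqrt(1 - 44068237/24510937) = sqrt(-19557300/24510937) = 10*I*sqrt(4793677481901)/24510937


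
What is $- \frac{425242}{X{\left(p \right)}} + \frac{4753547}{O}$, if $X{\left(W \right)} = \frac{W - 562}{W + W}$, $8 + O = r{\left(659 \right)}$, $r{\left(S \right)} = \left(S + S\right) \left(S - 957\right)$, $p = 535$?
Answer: $\frac{59571547678637}{3534948} \approx 1.6852 \cdot 10^{7}$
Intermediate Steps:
$r{\left(S \right)} = 2 S \left(-957 + S\right)$
$O = -392772$ ($O = -8 + 2 \cdot 659 \left(-957 + 659\right) = -8 + 2 \cdot 659 \left(-298\right) = -8 - 392764 = -392772$)
$X{\left(W \right)} = \frac{-562 + W}{2 W}$
$- \frac{425242}{X{\left(p \right)}} + \frac{4753547}{O} = - \frac{425242}{\frac{1}{2} \cdot \frac{1}{535} \left(-562 + 535\right)} + \frac{4753547}{-392772} = - \frac{425242}{\frac{1}{2} \cdot \frac{1}{535} \left(-27\right)} + 4753547 \left(- \frac{1}{392772}\right) = - \frac{425242}{- \frac{27}{1070}} - \frac{4753547}{392772} = \left(-425242\right) \left(- \frac{1070}{27}\right) - \frac{4753547}{392772} = \frac{455008940}{27} - \frac{4753547}{392772} = \frac{59571547678637}{3534948}$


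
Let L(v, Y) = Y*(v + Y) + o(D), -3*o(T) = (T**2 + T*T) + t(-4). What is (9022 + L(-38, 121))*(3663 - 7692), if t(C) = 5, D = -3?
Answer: -76781996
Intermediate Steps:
o(T) = -5/3 - 2*T**2/3 (o(T) = -((T**2 + T*T) + 5)/3 = -((T**2 + T**2) + 5)/3 = -(2*T**2 + 5)/3 = -(5 + 2*T**2)/3 = -5/3 - 2*T**2/3)
L(v, Y) = -23/3 + Y*(Y + v) (L(v, Y) = Y*(v + Y) + (-5/3 - 2/3*(-3)**2) = Y*(Y + v) + (-5/3 - 2/3*9) = Y*(Y + v) + (-5/3 - 6) = Y*(Y + v) - 23/3 = -23/3 + Y*(Y + v))
(9022 + L(-38, 121))*(3663 - 7692) = (9022 + (-23/3 + 121**2 + 121*(-38)))*(3663 - 7692) = (9022 + (-23/3 + 14641 - 4598))*(-4029) = (9022 + 30106/3)*(-4029) = (57172/3)*(-4029) = -76781996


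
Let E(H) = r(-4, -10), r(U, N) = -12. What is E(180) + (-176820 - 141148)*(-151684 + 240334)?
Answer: -28187863212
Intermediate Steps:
E(H) = -12
E(180) + (-176820 - 141148)*(-151684 + 240334) = -12 + (-176820 - 141148)*(-151684 + 240334) = -12 - 317968*88650 = -12 - 28187863200 = -28187863212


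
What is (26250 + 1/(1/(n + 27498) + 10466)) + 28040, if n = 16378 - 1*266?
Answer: 24779164593300/456422261 ≈ 54290.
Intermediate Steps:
n = 16112 (n = 16378 - 266 = 16112)
(26250 + 1/(1/(n + 27498) + 10466)) + 28040 = (26250 + 1/(1/(16112 + 27498) + 10466)) + 28040 = (26250 + 1/(1/43610 + 10466)) + 28040 = (26250 + 1/(456422261/43610)) + 28040 = (26250 + 43610/456422261) + 28040 = 11981084394860/456422261 + 28040 = 24779164593300/456422261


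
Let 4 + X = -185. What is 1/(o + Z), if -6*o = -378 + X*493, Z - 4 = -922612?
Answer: -2/1814031 ≈ -1.1025e-6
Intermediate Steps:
X = -189 (X = -4 - 185 = -189)
Z = -922608 (Z = 4 - 922612 = -922608)
o = 31185/2 (o = -(-378 - 189*493)/6 = -(-378 - 93177)/6 = -⅙*(-93555) = 31185/2 ≈ 15593.)
1/(o + Z) = 1/(31185/2 - 922608) = 1/(-1814031/2) = -2/1814031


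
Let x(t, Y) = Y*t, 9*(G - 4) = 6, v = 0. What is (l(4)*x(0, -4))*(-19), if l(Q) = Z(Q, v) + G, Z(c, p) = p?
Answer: 0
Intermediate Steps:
G = 14/3 (G = 4 + (⅑)*6 = 4 + ⅔ = 14/3 ≈ 4.6667)
l(Q) = 14/3 (l(Q) = 0 + 14/3 = 14/3)
(l(4)*x(0, -4))*(-19) = (14*(-4*0)/3)*(-19) = ((14/3)*0)*(-19) = 0*(-19) = 0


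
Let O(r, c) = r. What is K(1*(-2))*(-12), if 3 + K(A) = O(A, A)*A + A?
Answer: 12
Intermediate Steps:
K(A) = -3 + A + A² (K(A) = -3 + (A*A + A) = -3 + (A² + A) = -3 + (A + A²) = -3 + A + A²)
K(1*(-2))*(-12) = (-3 + 1*(-2) + (1*(-2))²)*(-12) = (-3 - 2 + (-2)²)*(-12) = (-3 - 2 + 4)*(-12) = -1*(-12) = 12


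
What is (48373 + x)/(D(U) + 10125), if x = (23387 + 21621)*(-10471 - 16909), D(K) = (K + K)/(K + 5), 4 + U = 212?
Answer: -262473652071/2157041 ≈ -1.2168e+5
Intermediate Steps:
U = 208 (U = -4 + 212 = 208)
D(K) = 2*K/(5 + K) (D(K) = (2*K)/(5 + K) = 2*K/(5 + K))
x = -1232319040 (x = 45008*(-27380) = -1232319040)
(48373 + x)/(D(U) + 10125) = (48373 - 1232319040)/(2*208/(5 + 208) + 10125) = -1232270667/(2*208/213 + 10125) = -1232270667/(2*208*(1/213) + 10125) = -1232270667/(416/213 + 10125) = -1232270667/2157041/213 = -1232270667*213/2157041 = -262473652071/2157041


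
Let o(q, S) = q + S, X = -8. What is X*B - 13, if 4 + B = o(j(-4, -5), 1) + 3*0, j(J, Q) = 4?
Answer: -21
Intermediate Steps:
o(q, S) = S + q
B = 1 (B = -4 + ((1 + 4) + 3*0) = -4 + (5 + 0) = -4 + 5 = 1)
X*B - 13 = -8*1 - 13 = -8 - 13 = -21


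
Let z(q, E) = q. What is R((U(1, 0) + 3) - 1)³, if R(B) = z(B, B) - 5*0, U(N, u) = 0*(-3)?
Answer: 8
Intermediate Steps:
U(N, u) = 0
R(B) = B (R(B) = B - 5*0 = B + 0 = B)
R((U(1, 0) + 3) - 1)³ = ((0 + 3) - 1)³ = (3 - 1)³ = 2³ = 8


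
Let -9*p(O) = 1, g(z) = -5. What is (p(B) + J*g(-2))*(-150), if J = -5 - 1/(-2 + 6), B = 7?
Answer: -23525/6 ≈ -3920.8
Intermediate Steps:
p(O) = -⅑ (p(O) = -⅑*1 = -⅑)
J = -21/4 (J = -5 - 1/4 = -5 - 1*¼ = -5 - ¼ = -21/4 ≈ -5.2500)
(p(B) + J*g(-2))*(-150) = (-⅑ - 21/4*(-5))*(-150) = (-⅑ + 105/4)*(-150) = (941/36)*(-150) = -23525/6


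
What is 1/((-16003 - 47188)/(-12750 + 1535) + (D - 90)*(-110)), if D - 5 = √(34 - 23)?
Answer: 1176716390815/10992187655732981 + 13835384750*√11/10992187655732981 ≈ 0.00011122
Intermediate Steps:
D = 5 + √11 (D = 5 + √(34 - 23) = 5 + √11 ≈ 8.3166)
1/((-16003 - 47188)/(-12750 + 1535) + (D - 90)*(-110)) = 1/((-16003 - 47188)/(-12750 + 1535) + ((5 + √11) - 90)*(-110)) = 1/(-63191/(-11215) + (-85 + √11)*(-110)) = 1/(-63191*(-1/11215) + (9350 - 110*√11)) = 1/(63191/11215 + (9350 - 110*√11)) = 1/(104923441/11215 - 110*√11)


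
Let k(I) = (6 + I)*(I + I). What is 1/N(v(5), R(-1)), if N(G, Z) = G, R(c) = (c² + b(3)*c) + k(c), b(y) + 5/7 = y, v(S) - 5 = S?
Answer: ⅒ ≈ 0.10000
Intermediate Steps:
v(S) = 5 + S
k(I) = 2*I*(6 + I) (k(I) = (6 + I)*(2*I) = 2*I*(6 + I))
b(y) = -5/7 + y
R(c) = c² + 16*c/7 + 2*c*(6 + c) (R(c) = (c² + (-5/7 + 3)*c) + 2*c*(6 + c) = (c² + 16*c/7) + 2*c*(6 + c) = c² + 16*c/7 + 2*c*(6 + c))
1/N(v(5), R(-1)) = 1/(5 + 5) = 1/10 = ⅒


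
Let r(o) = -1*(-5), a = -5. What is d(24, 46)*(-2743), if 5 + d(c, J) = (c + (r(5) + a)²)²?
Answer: -1566253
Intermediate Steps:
r(o) = 5
d(c, J) = -5 + c² (d(c, J) = -5 + (c + (5 - 5)²)² = -5 + (c + 0²)² = -5 + (c + 0)² = -5 + c²)
d(24, 46)*(-2743) = (-5 + 24²)*(-2743) = (-5 + 576)*(-2743) = 571*(-2743) = -1566253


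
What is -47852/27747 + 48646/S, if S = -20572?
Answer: -1167095953/285405642 ≈ -4.0893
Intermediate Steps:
-47852/27747 + 48646/S = -47852/27747 + 48646/(-20572) = -47852*1/27747 + 48646*(-1/20572) = -47852/27747 - 24323/10286 = -1167095953/285405642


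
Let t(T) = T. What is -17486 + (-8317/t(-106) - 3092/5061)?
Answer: -9338879891/536466 ≈ -17408.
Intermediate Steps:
-17486 + (-8317/t(-106) - 3092/5061) = -17486 + (-8317/(-106) - 3092/5061) = -17486 + (-8317*(-1/106) - 3092*1/5061) = -17486 + (8317/106 - 3092/5061) = -17486 + 41764585/536466 = -9338879891/536466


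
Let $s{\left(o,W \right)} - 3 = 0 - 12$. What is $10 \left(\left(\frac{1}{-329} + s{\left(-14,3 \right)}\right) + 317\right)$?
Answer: $\frac{1013310}{329} \approx 3080.0$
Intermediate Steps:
$s{\left(o,W \right)} = -9$ ($s{\left(o,W \right)} = 3 + \left(0 - 12\right) = 3 - 12 = -9$)
$10 \left(\left(\frac{1}{-329} + s{\left(-14,3 \right)}\right) + 317\right) = 10 \left(\left(\frac{1}{-329} - 9\right) + 317\right) = 10 \left(\left(- \frac{1}{329} - 9\right) + 317\right) = 10 \left(- \frac{2962}{329} + 317\right) = 10 \cdot \frac{101331}{329} = \frac{1013310}{329}$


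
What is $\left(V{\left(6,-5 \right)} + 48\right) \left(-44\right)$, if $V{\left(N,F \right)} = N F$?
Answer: $-792$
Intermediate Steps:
$V{\left(N,F \right)} = F N$
$\left(V{\left(6,-5 \right)} + 48\right) \left(-44\right) = \left(\left(-5\right) 6 + 48\right) \left(-44\right) = \left(-30 + 48\right) \left(-44\right) = 18 \left(-44\right) = -792$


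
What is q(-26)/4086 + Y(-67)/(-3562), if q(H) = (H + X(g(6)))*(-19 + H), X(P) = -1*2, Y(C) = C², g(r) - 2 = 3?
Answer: -769663/808574 ≈ -0.95188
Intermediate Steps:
g(r) = 5 (g(r) = 2 + 3 = 5)
X(P) = -2
q(H) = (-19 + H)*(-2 + H) (q(H) = (H - 2)*(-19 + H) = (-2 + H)*(-19 + H) = (-19 + H)*(-2 + H))
q(-26)/4086 + Y(-67)/(-3562) = (38 + (-26)² - 21*(-26))/4086 + (-67)²/(-3562) = (38 + 676 + 546)*(1/4086) + 4489*(-1/3562) = 1260*(1/4086) - 4489/3562 = 70/227 - 4489/3562 = -769663/808574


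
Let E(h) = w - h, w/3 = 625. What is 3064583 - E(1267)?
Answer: 3063975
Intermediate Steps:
w = 1875 (w = 3*625 = 1875)
E(h) = 1875 - h
3064583 - E(1267) = 3064583 - (1875 - 1*1267) = 3064583 - (1875 - 1267) = 3064583 - 1*608 = 3064583 - 608 = 3063975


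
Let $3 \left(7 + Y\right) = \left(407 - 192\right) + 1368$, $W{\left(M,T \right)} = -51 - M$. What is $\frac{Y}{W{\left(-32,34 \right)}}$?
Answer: $- \frac{1562}{57} \approx -27.404$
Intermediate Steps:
$Y = \frac{1562}{3}$ ($Y = -7 + \frac{\left(407 - 192\right) + 1368}{3} = -7 + \frac{215 + 1368}{3} = -7 + \frac{1}{3} \cdot 1583 = -7 + \frac{1583}{3} = \frac{1562}{3} \approx 520.67$)
$\frac{Y}{W{\left(-32,34 \right)}} = \frac{1562}{3 \left(-51 - -32\right)} = \frac{1562}{3 \left(-51 + 32\right)} = \frac{1562}{3 \left(-19\right)} = \frac{1562}{3} \left(- \frac{1}{19}\right) = - \frac{1562}{57}$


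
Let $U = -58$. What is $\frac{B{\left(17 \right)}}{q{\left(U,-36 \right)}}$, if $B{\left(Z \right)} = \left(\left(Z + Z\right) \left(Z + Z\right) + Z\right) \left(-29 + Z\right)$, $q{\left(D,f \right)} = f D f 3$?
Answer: $\frac{391}{6264} \approx 0.06242$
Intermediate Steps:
$q{\left(D,f \right)} = 3 D f^{2}$ ($q{\left(D,f \right)} = D f f 3 = D f^{2} \cdot 3 = 3 D f^{2}$)
$B{\left(Z \right)} = \left(-29 + Z\right) \left(Z + 4 Z^{2}\right)$ ($B{\left(Z \right)} = \left(2 Z 2 Z + Z\right) \left(-29 + Z\right) = \left(4 Z^{2} + Z\right) \left(-29 + Z\right) = \left(Z + 4 Z^{2}\right) \left(-29 + Z\right) = \left(-29 + Z\right) \left(Z + 4 Z^{2}\right)$)
$\frac{B{\left(17 \right)}}{q{\left(U,-36 \right)}} = \frac{17 \left(-29 - 1955 + 4 \cdot 17^{2}\right)}{3 \left(-58\right) \left(-36\right)^{2}} = \frac{17 \left(-29 - 1955 + 4 \cdot 289\right)}{3 \left(-58\right) 1296} = \frac{17 \left(-29 - 1955 + 1156\right)}{-225504} = 17 \left(-828\right) \left(- \frac{1}{225504}\right) = \left(-14076\right) \left(- \frac{1}{225504}\right) = \frac{391}{6264}$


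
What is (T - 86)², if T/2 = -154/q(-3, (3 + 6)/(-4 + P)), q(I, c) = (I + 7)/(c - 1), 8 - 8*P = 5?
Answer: 27910089/841 ≈ 33187.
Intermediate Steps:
P = 3/8 (P = 1 - ⅛*5 = 1 - 5/8 = 3/8 ≈ 0.37500)
q(I, c) = (7 + I)/(-1 + c)
T = 7777/29 (T = 2*(-154*(-1 + (3 + 6)/(-4 + 3/8))/(7 - 3)) = 2*(-154/(4/(-1 + 9/(-29/8)))) = 2*(-154/(4/(-1 + 9*(-8/29)))) = 2*(-154/(4/(-1 - 72/29))) = 2*(-154/(4/(-101/29))) = 2*(-154/((-29/101*4))) = 2*(-154/(-116/101)) = 2*(-154*(-101/116)) = 2*(7777/58) = 7777/29 ≈ 268.17)
(T - 86)² = (7777/29 - 86)² = (5283/29)² = 27910089/841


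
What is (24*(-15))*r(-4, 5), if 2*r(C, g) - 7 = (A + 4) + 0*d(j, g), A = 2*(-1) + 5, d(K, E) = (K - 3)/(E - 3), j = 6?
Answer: -2520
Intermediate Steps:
d(K, E) = (-3 + K)/(-3 + E)
A = 3 (A = -2 + 5 = 3)
r(C, g) = 7 (r(C, g) = 7/2 + ((3 + 4) + 0*((-3 + 6)/(-3 + g)))/2 = 7/2 + (7 + 0*(3/(-3 + g)))/2 = 7/2 + (7 + 0)/2 = 7/2 + (½)*7 = 7/2 + 7/2 = 7)
(24*(-15))*r(-4, 5) = (24*(-15))*7 = -360*7 = -2520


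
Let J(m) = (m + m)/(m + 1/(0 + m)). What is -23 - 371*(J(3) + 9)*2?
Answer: -40183/5 ≈ -8036.6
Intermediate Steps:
J(m) = 2*m/(m + 1/m) (J(m) = (2*m)/(m + 1/m) = 2*m/(m + 1/m))
-23 - 371*(J(3) + 9)*2 = -23 - 371*(2*3²/(1 + 3²) + 9)*2 = -23 - 371*(2*9/(1 + 9) + 9)*2 = -23 - 371*(2*9/10 + 9)*2 = -23 - 371*(2*9*(⅒) + 9)*2 = -23 - 371*(9/5 + 9)*2 = -23 - 20034*2/5 = -23 - 371*108/5 = -23 - 40068/5 = -40183/5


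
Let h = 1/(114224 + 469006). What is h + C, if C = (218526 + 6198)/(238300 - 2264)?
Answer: 32766503639/34415819070 ≈ 0.95208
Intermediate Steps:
h = 1/583230 ≈ 1.7146e-6
C = 56181/59009 (C = 224724/236036 = 224724*(1/236036) = 56181/59009 ≈ 0.95208)
h + C = 1/583230 + 56181/59009 = 32766503639/34415819070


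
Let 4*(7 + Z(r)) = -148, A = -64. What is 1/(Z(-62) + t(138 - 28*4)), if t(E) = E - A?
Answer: 1/46 ≈ 0.021739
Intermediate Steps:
t(E) = 64 + E (t(E) = E - 1*(-64) = E + 64 = 64 + E)
Z(r) = -44 (Z(r) = -7 + (¼)*(-148) = -7 - 37 = -44)
1/(Z(-62) + t(138 - 28*4)) = 1/(-44 + (64 + (138 - 28*4))) = 1/(-44 + (64 + (138 - 112))) = 1/(-44 + (64 + 26)) = 1/(-44 + 90) = 1/46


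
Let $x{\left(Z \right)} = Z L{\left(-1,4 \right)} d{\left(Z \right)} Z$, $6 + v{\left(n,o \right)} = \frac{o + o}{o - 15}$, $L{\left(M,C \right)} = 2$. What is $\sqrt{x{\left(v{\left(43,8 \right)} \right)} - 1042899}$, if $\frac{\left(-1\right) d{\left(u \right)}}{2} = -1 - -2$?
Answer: $\frac{i \sqrt{51115507}}{7} \approx 1021.4 i$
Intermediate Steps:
$d{\left(u \right)} = -2$ ($d{\left(u \right)} = - 2 \left(-1 - -2\right) = - 2 \left(-1 + 2\right) = \left(-2\right) 1 = -2$)
$v{\left(n,o \right)} = -6 + \frac{2 o}{-15 + o}$ ($v{\left(n,o \right)} = -6 + \frac{o + o}{o - 15} = -6 + \frac{2 o}{-15 + o}$)
$x{\left(Z \right)} = - 4 Z^{2}$ ($x{\left(Z \right)} = Z 2 \left(-2\right) Z = 2 Z \left(-2\right) Z = - 4 Z Z = - 4 Z^{2}$)
$\sqrt{x{\left(v{\left(43,8 \right)} \right)} - 1042899} = \sqrt{- 4 \left(\frac{2 \left(45 - 16\right)}{-15 + 8}\right)^{2} - 1042899} = \sqrt{- 4 \left(\frac{2 \left(45 - 16\right)}{-7}\right)^{2} - 1042899} = \sqrt{- 4 \left(2 \left(- \frac{1}{7}\right) 29\right)^{2} - 1042899} = \sqrt{- 4 \left(- \frac{58}{7}\right)^{2} - 1042899} = \sqrt{\left(-4\right) \frac{3364}{49} - 1042899} = \sqrt{- \frac{13456}{49} - 1042899} = \sqrt{- \frac{51115507}{49}} = \frac{i \sqrt{51115507}}{7}$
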